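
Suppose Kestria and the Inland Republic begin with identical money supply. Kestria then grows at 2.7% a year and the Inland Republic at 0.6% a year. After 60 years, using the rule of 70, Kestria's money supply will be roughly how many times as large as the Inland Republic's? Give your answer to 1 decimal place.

Rate gap = 2.7% − 0.6% = 2.1 points.
The ratio doubles every 70/2.1 ≈ 33.33 years.
60/33.33 ≈ 1.80 doublings → ratio ≈ 2^1.80 ≈ 3.5.

≈ 3.5 times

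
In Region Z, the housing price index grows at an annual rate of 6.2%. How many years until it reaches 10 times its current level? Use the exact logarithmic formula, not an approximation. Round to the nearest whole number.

38 years

t = ln(10) / ln(1 + 0.062) = 2.3026 / 0.060154 ≈ 38.28.
≈ 38 years.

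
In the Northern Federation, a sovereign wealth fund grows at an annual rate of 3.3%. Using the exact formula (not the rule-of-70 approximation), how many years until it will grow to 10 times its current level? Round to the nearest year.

71 years

t = ln(10) / ln(1 + 0.033) = 2.3026 / 0.032467 ≈ 70.92.
≈ 71 years.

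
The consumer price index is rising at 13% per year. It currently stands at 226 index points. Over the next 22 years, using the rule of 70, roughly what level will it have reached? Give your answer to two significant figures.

around 3800 index points

Doubling time ≈ 70/13 = 5.38 years.
22 years is 22/5.38 ≈ 4.09 doublings, a factor of 2^4.09 ≈ 17.03.
226 × 17.03 ≈ 3800 index points.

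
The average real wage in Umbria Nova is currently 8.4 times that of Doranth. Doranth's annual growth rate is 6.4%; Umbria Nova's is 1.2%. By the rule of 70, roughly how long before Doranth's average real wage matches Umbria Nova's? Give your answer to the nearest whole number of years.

The growth-rate gap is 6.4% − 1.2% = 5.2 percentage points.
So the ratio between them halves every 70/5.2 ≈ 13.46 years.
An 8.4 times gap takes log₂(8.4) ≈ 3.07 halvings to close: 3.07 × 13.46 ≈ 41 years.

around 41 years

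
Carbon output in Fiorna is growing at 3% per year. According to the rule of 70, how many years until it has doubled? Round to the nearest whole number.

roughly 23 years

Doubling time ≈ 70 / 3 = 23.33 years.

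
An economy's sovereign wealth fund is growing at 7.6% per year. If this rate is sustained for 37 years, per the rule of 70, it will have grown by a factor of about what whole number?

about 16 times

Doubling time ≈ 70/7.6 = 9.21 years.
37/9.21 ≈ 4 doublings, so about 2^4 = 16×.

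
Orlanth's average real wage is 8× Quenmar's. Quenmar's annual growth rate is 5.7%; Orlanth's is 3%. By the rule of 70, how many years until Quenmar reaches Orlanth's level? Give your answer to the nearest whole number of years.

What matters is the difference: 2.7 pp.
Rule of 70 on the gap: the ratio halves every 70/2.7 ≈ 25.93 years.
An 8× gap closes after 3 halvings: 3 × 25.93 ≈ 78 years.

approximately 78 years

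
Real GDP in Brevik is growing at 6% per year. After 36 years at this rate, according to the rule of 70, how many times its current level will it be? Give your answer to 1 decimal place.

Doubles every ≈ 11.67 years (70/6).
36 years is 3.08 doublings; 2^3.08 ≈ 8.5×.

around 8.5 times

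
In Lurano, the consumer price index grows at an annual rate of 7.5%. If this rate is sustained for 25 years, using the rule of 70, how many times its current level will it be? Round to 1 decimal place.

Doubling time ≈ 70/7.5 = 9.33 years.
25 years / 9.33 ≈ 2.68 doublings → factor 2^2.68 ≈ 6.4.

approximately 6.4 times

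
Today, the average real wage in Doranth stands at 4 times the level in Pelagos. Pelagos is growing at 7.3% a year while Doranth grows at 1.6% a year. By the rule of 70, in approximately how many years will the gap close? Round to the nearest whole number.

around 25 years

What matters is the difference: 5.7 pp.
Rule of 70 on the gap: the ratio halves every 70/5.7 ≈ 12.28 years.
A 4 times gap closes after 2 halvings: 2 × 12.28 ≈ 25 years.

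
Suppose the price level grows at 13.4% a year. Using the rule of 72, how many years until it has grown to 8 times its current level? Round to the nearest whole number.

about 16 years

At 13.4% it doubles every 72/13.4 ≈ 5.37 years.
8× is 3 doublings, so 3 × 5.37 ≈ 16 years.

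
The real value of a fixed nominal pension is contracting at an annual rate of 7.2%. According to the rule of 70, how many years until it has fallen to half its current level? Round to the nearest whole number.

The rule works in reverse for decay: 70/7.2 ≈ 9.72 years to halve.

about 10 years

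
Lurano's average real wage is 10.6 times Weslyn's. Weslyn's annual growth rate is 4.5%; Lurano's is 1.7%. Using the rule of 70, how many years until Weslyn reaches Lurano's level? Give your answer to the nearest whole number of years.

The growth-rate gap is 4.5% − 1.7% = 2.8 percentage points.
So the ratio between them halves every 70/2.8 ≈ 25.00 years.
A 10.6 times gap takes log₂(10.6) ≈ 3.41 halvings to close: 3.41 × 25.00 ≈ 85 years.

85 years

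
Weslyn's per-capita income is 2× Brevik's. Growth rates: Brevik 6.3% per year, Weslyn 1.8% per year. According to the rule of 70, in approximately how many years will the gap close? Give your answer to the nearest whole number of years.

Brevik gains on Weslyn at 6.3% − 1.8% = 4.5 points a year.
At that relative rate the gap halves every 70/4.5 ≈ 15.56 years.
A 2× gap closes after 1 halving: 1 × 15.56 ≈ 16 years.

approximately 16 years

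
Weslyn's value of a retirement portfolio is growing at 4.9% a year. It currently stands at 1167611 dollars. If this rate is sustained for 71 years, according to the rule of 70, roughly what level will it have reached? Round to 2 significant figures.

37000000 dollars

Doubling time ≈ 70/4.9 = 14.29 years.
71 years is 71/14.29 ≈ 4.97 doublings, a factor of 2^4.97 ≈ 31.34.
1167611 × 31.34 ≈ 37000000 dollars.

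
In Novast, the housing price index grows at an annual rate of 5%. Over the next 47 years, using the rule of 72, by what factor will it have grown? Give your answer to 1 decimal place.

9.6 times

Doubling time ≈ 72/5 = 14.40 years.
47 years / 14.40 ≈ 3.26 doublings → factor 2^3.26 ≈ 9.6.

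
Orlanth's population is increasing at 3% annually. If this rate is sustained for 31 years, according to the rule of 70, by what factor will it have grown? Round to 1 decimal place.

around 2.5 times

Doubles every ≈ 23.33 years (70/3).
31 years is 1.33 doublings; 2^1.33 ≈ 2.5×.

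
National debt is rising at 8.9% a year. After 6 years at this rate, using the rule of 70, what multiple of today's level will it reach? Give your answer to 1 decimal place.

1.7 times

Doubling time ≈ 70/8.9 = 7.87 years.
6 years / 7.87 ≈ 0.76 doublings → factor 2^0.76 ≈ 1.7.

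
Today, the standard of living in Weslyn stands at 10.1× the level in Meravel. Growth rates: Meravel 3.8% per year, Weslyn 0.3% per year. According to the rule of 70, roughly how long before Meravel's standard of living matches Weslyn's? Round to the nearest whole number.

67 years

The growth-rate gap is 3.8% − 0.3% = 3.5 percentage points.
So the ratio between them halves every 70/3.5 ≈ 20.00 years.
A 10.1× gap takes log₂(10.1) ≈ 3.34 halvings to close: 3.34 × 20.00 ≈ 67 years.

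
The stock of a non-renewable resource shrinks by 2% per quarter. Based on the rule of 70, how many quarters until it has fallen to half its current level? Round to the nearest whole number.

The rule works in reverse for decay: 70/2 ≈ 35.00 quarters to halve.

around 35 quarters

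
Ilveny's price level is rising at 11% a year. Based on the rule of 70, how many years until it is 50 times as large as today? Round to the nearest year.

around 36 years

At 11% it doubles every 70/11 ≈ 6.36 years.
Reaching 50× takes log₂(50) ≈ 5.64 doublings.
5.64 × 6.36 ≈ 36 years.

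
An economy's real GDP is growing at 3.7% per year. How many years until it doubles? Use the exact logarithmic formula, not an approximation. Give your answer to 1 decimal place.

t = ln(2) / ln(1 + 0.037) = 0.6931 / 0.036332 ≈ 19.08.

19.1 years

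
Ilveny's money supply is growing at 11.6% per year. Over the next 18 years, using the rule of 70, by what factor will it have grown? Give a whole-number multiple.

around 8 times

At 11.6% one doubling takes ≈ 6.03 years; 18 years is 3 of them, so ×8.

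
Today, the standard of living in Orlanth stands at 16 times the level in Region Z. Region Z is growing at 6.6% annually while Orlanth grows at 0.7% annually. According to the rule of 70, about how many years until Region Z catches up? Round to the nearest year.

The growth-rate gap is 6.6% − 0.7% = 5.9 percentage points.
So the ratio between them halves every 70/5.9 ≈ 11.86 years.
A 16 times gap closes after 4 halvings: 4 × 11.86 ≈ 47 years.

47 years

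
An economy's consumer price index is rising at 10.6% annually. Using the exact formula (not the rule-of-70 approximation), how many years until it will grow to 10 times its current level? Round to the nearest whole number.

t = ln(10) / ln(1 + 0.106) = 2.3026 / 0.100750 ≈ 22.85.
≈ 23 years.

23 years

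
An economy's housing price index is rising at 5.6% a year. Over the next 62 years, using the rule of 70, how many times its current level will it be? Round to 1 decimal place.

Doubling time ≈ 70/5.6 = 12.50 years.
62 years / 12.50 ≈ 4.96 doublings → factor 2^4.96 ≈ 31.1.

roughly 31.1 times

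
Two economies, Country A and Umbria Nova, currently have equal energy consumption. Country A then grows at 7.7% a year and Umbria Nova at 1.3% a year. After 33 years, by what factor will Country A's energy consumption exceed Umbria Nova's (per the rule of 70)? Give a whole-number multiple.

Rate gap = 7.7% − 1.3% = 6.4 points.
The ratio doubles every 70/6.4 ≈ 10.94 years.
33/10.94 ≈ 3.02 doublings → ratio ≈ 2^3.02 ≈ 8.

roughly 8 times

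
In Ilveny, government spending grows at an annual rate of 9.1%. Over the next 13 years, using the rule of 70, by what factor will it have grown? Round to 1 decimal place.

Doubling time ≈ 70/9.1 = 7.69 years.
13 years / 7.69 ≈ 1.69 doublings → factor 2^1.69 ≈ 3.2.

3.2 times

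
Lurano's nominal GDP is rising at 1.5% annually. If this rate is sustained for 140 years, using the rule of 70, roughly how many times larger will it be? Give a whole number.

Doubling time ≈ 70/1.5 = 46.67 years.
140/46.67 ≈ 3 doublings, so about 2^3 = 8×.

around 8 times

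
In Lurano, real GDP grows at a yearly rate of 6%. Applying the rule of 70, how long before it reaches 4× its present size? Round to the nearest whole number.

At 6% it doubles every 70/6 ≈ 11.67 years.
Getting to 4× needs 2 doublings: 2 × 11.67 ≈ 23 years.

≈ 23 years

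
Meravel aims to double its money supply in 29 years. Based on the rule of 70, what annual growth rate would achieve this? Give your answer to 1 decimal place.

70 / 29 ≈ 2.41, so about 2.4% annually.

around 2.4%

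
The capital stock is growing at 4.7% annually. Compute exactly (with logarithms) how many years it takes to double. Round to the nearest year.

t = ln(2) / ln(1 + 0.047) = 0.6931 / 0.045929 ≈ 15.09.
≈ 15 years.

15 years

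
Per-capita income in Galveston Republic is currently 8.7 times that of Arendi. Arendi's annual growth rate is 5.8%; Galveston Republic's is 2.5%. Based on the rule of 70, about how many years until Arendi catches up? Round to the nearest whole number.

The growth-rate gap is 5.8% − 2.5% = 3.3 percentage points.
So the ratio between them halves every 70/3.3 ≈ 21.21 years.
An 8.7 times gap takes log₂(8.7) ≈ 3.12 halvings to close: 3.12 × 21.21 ≈ 66 years.

66 years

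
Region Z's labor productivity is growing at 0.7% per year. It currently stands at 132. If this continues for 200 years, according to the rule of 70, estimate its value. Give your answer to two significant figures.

approximately 530

Doubling time ≈ 70/0.7 = 100.00 years.
200 years is 200/100.00 ≈ 2.00 doublings, a factor of 2^2.00 ≈ 4.00.
132 × 4.00 ≈ 530.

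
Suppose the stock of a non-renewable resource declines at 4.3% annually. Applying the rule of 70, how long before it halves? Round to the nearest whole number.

≈ 16 years

The rule works in reverse for decay: 70/4.3 ≈ 16.28 years to halve.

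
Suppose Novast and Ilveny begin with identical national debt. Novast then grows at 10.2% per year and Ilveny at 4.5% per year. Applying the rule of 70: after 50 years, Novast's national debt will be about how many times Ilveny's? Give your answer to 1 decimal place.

16.8 times

Rate gap = 10.2% − 4.5% = 5.7 points.
The ratio doubles every 70/5.7 ≈ 12.28 years.
50/12.28 ≈ 4.07 doublings → ratio ≈ 2^4.07 ≈ 16.8.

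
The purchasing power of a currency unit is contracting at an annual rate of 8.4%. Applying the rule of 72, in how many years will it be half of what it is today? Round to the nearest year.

Halving time ≈ 72 / 8.4 = 8.57 → 9 years.

9 years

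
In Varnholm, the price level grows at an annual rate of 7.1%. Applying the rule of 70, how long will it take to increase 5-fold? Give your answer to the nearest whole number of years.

around 23 years

At 7.1% it doubles every 70/7.1 ≈ 9.86 years.
Reaching 5× takes log₂(5) ≈ 2.32 doublings.
2.32 × 9.86 ≈ 23 years.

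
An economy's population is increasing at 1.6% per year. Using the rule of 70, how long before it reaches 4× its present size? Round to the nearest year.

One doubling takes 70/1.6 = 43.75 years.
Getting to 4× needs 2 doublings: 2 × 43.75 ≈ 88 years.

approximately 88 years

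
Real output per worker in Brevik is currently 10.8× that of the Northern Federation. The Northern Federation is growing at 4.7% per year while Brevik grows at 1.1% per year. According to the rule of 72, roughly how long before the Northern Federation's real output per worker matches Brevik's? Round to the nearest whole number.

approximately 69 years

What matters is the difference: 3.6 pp.
Rule of 72 on the gap: the ratio halves every 72/3.6 ≈ 20.00 years.
A 10.8× gap takes log₂(10.8) ≈ 3.43 halvings to close: 3.43 × 20.00 ≈ 69 years.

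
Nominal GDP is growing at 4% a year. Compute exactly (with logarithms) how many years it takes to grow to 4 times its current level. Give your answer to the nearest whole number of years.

t = ln(4) / ln(1 + 0.04) = 1.3863 / 0.039221 ≈ 35.35.
≈ 35 years.

35 years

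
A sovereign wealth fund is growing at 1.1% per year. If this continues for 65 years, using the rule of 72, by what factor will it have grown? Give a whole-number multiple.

Doubling time ≈ 72/1.1 = 65.45 years.
65/65.45 ≈ 1 doubling, so about 2^1 = 2×.

about 2 times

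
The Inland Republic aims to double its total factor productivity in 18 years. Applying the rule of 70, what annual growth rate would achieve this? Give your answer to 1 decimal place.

70 / 18 ≈ 3.89, so about 3.9% annually.

≈ 3.9%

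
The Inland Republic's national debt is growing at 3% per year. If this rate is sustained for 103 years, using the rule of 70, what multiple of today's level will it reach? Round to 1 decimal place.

Doubles every ≈ 23.33 years (70/3).
103 years is 4.41 doublings; 2^4.41 ≈ 21.3×.

≈ 21.3 times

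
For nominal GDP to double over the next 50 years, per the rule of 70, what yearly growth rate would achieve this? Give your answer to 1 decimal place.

70 / 50 ≈ 1.40, so about 1.4% per year.

1.4%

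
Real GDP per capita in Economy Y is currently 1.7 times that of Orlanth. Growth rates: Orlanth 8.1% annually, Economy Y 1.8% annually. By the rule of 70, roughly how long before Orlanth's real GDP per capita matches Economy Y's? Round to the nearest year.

approximately 9 years

The growth-rate gap is 8.1% − 1.8% = 6.3 percentage points.
So the ratio between them halves every 70/6.3 ≈ 11.11 years.
A 1.7 times gap takes log₂(1.7) ≈ 0.77 halvings to close: 0.77 × 11.11 ≈ 9 years.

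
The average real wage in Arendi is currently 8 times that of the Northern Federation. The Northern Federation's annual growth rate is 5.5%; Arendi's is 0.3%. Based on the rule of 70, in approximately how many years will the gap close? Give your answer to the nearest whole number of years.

the Northern Federation gains on Arendi at 5.5% − 0.3% = 5.2 points a year.
At that relative rate the gap halves every 70/5.2 ≈ 13.46 years.
An 8 times gap closes after 3 halvings: 3 × 13.46 ≈ 40 years.

40 years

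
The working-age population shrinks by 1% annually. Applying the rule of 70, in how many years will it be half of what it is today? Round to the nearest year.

The rule works in reverse for decay: 70/1 ≈ 70.00 years to halve.

approximately 70 years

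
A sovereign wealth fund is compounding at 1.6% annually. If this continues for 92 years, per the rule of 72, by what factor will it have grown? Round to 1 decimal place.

Doubles every ≈ 45.00 years (72/1.6).
92 years is 2.04 doublings; 2^2.04 ≈ 4.1×.

approximately 4.1 times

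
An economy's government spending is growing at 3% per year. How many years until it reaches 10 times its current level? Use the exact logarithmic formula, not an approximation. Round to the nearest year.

t = ln(10) / ln(1 + 0.03) = 2.3026 / 0.029559 ≈ 77.90.
≈ 78 years.

78 years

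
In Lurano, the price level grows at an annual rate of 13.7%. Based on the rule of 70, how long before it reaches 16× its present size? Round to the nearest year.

One doubling takes 70/13.7 = 5.11 years.
16× is 4 doublings, so 4 × 5.11 ≈ 20 years.

approximately 20 years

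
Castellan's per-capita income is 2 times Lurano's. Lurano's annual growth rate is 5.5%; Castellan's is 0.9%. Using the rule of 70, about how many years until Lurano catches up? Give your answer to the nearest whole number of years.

The growth-rate gap is 5.5% − 0.9% = 4.6 percentage points.
So the ratio between them halves every 70/4.6 ≈ 15.22 years.
A 2 times gap closes after 1 halving: 1 × 15.22 ≈ 15 years.

15 years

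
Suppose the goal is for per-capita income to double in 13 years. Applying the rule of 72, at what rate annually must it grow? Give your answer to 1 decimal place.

roughly 5.5% annually

72 / 13 ≈ 5.54, so about 5.5% annually.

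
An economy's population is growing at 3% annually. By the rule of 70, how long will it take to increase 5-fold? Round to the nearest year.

roughly 54 years

Doubling time ≈ 70/3 = 23.33 years.
5× is log₂ 5 ≈ 2.32 doublings, so ≈ 2.32 × 23.33 = 54 years.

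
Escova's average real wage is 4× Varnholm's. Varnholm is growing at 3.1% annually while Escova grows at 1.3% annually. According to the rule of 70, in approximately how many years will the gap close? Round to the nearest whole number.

Varnholm gains on Escova at 3.1% − 1.3% = 1.8 points a year.
At that relative rate the gap halves every 70/1.8 ≈ 38.89 years.
A 4× gap closes after 2 halvings: 2 × 38.89 ≈ 78 years.

≈ 78 years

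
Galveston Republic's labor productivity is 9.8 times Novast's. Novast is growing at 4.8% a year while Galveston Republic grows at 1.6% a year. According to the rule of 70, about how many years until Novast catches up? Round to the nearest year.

around 72 years

What matters is the difference: 3.2 pp.
Rule of 70 on the gap: the ratio halves every 70/3.2 ≈ 21.88 years.
A 9.8 times gap takes log₂(9.8) ≈ 3.29 halvings to close: 3.29 × 21.88 ≈ 72 years.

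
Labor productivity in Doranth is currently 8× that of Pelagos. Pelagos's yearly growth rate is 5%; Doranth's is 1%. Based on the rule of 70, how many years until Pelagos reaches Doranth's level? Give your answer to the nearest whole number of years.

Pelagos gains on Doranth at 5% − 1% = 4 points a year.
At that relative rate the gap halves every 70/4 ≈ 17.50 years.
An 8× gap closes after 3 halvings: 3 × 17.50 ≈ 53 years.

around 53 years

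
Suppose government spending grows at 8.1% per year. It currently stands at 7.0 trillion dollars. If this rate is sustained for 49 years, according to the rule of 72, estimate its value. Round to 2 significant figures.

roughly 320 trillion dollars

It doubles every 72/8.1 ≈ 8.89 years, so 49 years is 5.51 doublings.
2^5.51 ≈ 45.57; 7.0 × 45.57 ≈ 320 trillion dollars.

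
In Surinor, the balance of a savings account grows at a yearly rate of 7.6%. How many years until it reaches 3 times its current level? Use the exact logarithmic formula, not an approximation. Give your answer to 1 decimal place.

15.0 years

t = ln(3) / ln(1 + 0.076) = 1.0986 / 0.073250 ≈ 15.00.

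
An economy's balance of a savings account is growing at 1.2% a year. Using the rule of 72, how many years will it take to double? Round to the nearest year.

approximately 60 years

At 1.2%, doubling takes about 72/1.2 = 60.00 years.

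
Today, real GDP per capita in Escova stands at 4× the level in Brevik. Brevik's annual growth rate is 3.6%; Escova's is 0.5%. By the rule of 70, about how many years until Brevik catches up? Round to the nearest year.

45 years

Brevik gains on Escova at 3.6% − 0.5% = 3.1 points a year.
At that relative rate the gap halves every 70/3.1 ≈ 22.58 years.
A 4× gap closes after 2 halvings: 2 × 22.58 ≈ 45 years.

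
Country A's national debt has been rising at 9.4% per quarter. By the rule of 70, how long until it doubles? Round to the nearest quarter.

approximately 7 quarters

70/9.4 ≈ 7.45, so it doubles roughly every 7 quarters.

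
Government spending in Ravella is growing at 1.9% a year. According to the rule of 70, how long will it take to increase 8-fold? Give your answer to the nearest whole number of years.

One doubling takes 70/1.9 = 36.84 years.
8× is 3 doublings, so 3 × 36.84 ≈ 111 years.

about 111 years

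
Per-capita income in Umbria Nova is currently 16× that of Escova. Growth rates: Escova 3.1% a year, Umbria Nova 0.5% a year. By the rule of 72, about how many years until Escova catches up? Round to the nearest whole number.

approximately 111 years

What matters is the difference: 2.6 pp.
Rule of 72 on the gap: the ratio halves every 72/2.6 ≈ 27.69 years.
A 16× gap closes after 4 halvings: 4 × 27.69 ≈ 111 years.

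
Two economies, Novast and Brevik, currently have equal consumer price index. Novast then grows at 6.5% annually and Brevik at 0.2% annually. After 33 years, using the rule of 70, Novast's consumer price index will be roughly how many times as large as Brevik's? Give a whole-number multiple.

Rate gap = 6.5% − 0.2% = 6.3 points.
The ratio doubles every 70/6.3 ≈ 11.11 years.
33/11.11 ≈ 2.97 doublings → ratio ≈ 2^2.97 ≈ 8.

roughly 8 times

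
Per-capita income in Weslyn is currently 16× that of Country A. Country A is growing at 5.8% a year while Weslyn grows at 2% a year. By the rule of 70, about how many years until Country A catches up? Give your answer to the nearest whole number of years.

The growth-rate gap is 5.8% − 2% = 3.8 percentage points.
So the ratio between them halves every 70/3.8 ≈ 18.42 years.
A 16× gap closes after 4 halvings: 4 × 18.42 ≈ 74 years.

about 74 years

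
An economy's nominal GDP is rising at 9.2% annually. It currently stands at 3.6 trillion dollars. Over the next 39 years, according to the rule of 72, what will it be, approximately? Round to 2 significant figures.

Doubling time ≈ 72/9.2 = 7.83 years.
39 years is 39/7.83 ≈ 4.98 doublings, a factor of 2^4.98 ≈ 31.56.
3.6 × 31.56 ≈ 110 trillion dollars.

around 110 trillion dollars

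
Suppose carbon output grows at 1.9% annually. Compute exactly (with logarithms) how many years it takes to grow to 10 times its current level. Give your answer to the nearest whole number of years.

122 years

t = ln(10) / ln(1 + 0.019) = 2.3026 / 0.018822 ≈ 122.34.
≈ 122 years.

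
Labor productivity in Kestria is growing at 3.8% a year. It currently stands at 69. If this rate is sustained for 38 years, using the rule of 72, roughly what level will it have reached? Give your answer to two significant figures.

≈ 280

Doubling time ≈ 72/3.8 = 18.95 years.
38 years is 38/18.95 ≈ 2.01 doublings, a factor of 2^2.01 ≈ 4.03.
69 × 4.03 ≈ 280.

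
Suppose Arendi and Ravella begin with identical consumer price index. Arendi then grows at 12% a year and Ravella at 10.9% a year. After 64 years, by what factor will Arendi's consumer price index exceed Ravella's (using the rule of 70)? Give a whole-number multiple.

2 times

Rate gap = 12% − 10.9% = 1.1 points.
The ratio doubles every 70/1.1 ≈ 63.64 years.
64/63.64 ≈ 1.01 doublings → ratio ≈ 2^1.01 ≈ 2.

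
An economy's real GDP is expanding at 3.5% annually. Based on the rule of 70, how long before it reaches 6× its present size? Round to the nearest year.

≈ 52 years

Doubling time ≈ 70/3.5 = 20.00 years.
Reaching 6× takes log₂(6) ≈ 2.58 doublings.
2.58 × 20.00 ≈ 52 years.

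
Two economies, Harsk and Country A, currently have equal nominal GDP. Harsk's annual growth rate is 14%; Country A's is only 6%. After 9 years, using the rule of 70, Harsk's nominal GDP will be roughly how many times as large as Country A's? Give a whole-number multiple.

about 2 times

Harsk pulls ahead at 8 pp per year, so the ratio doubles every 70/8 ≈ 8.75 years.
In 9 years that's 1.03 doublings: 2^1.03 ≈ 2.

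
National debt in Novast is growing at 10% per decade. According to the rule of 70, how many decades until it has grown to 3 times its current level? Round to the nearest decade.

Doubling time ≈ 70/10 = 7.00 decades.
Reaching 3× takes log₂(3) ≈ 1.58 doublings.
1.58 × 7.00 ≈ 11 decades.

roughly 11 decades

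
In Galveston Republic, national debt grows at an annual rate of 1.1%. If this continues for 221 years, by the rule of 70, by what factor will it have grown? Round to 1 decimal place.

Doubling time ≈ 70/1.1 = 63.64 years.
221 years / 63.64 ≈ 3.47 doublings → factor 2^3.47 ≈ 11.1.

≈ 11.1 times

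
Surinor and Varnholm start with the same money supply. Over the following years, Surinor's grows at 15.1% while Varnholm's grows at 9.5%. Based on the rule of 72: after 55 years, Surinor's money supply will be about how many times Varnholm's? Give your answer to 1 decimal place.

Rate gap = 15.1% − 9.5% = 5.6 points.
The ratio doubles every 72/5.6 ≈ 12.86 years.
55/12.86 ≈ 4.28 doublings → ratio ≈ 2^4.28 ≈ 19.4.

approximately 19.4 times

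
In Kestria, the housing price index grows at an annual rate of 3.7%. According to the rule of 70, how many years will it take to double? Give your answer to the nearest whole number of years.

approximately 19 years

At 3.7%, doubling takes about 70/3.7 = 18.92 years.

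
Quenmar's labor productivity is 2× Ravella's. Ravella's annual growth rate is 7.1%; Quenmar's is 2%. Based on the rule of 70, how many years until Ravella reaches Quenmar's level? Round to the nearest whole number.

The growth-rate gap is 7.1% − 2% = 5.1 percentage points.
So the ratio between them halves every 70/5.1 ≈ 13.73 years.
A 2× gap closes after 1 halving: 1 × 13.73 ≈ 14 years.

roughly 14 years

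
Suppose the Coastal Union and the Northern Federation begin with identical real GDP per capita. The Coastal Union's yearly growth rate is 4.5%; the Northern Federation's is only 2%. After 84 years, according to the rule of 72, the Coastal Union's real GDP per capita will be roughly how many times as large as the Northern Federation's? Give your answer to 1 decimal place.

the Coastal Union pulls ahead at 2.5 pp per year, so the ratio doubles every 72/2.5 ≈ 28.80 years.
In 84 years that's 2.92 doublings: 2^2.92 ≈ 7.6.

roughly 7.6 times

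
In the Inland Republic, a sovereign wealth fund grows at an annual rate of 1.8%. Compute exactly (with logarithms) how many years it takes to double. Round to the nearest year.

39 years

t = ln(2) / ln(1 + 0.018) = 0.6931 / 0.017840 ≈ 38.85.
≈ 39 years.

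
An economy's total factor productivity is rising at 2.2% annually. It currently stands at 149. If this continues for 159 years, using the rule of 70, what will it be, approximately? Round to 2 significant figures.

roughly 4800

Doubling time ≈ 70/2.2 = 31.82 years.
159 years is 159/31.82 ≈ 5.00 doublings, a factor of 2^5.00 ≈ 32.00.
149 × 32.00 ≈ 4800.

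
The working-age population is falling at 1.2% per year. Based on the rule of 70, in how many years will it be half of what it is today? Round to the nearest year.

roughly 58 years

Falling at 1.2%, it halves about every 70/1.2 = 58.33 years.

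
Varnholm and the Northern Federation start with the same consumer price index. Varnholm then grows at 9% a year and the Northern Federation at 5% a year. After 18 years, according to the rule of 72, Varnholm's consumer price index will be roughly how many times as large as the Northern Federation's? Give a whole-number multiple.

Only the 4-point difference matters.
72/4 ≈ 18.00 years per doubling of the ratio; 18 years gives 1.00 doublings, so ≈ 2×.

≈ 2 times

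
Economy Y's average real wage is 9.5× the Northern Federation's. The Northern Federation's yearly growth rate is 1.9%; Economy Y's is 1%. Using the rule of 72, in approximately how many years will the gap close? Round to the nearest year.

about 260 years

the Northern Federation gains on Economy Y at 1.9% − 1% = 0.9 points a year.
At that relative rate the gap halves every 72/0.9 ≈ 80.00 years.
A 9.5× gap takes log₂(9.5) ≈ 3.25 halvings to close: 3.25 × 80.00 ≈ 260 years.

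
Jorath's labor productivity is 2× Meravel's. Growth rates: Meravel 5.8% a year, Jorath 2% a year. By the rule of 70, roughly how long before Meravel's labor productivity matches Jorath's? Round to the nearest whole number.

The growth-rate gap is 5.8% − 2% = 3.8 percentage points.
So the ratio between them halves every 70/3.8 ≈ 18.42 years.
A 2× gap closes after 1 halving: 1 × 18.42 ≈ 18 years.

about 18 years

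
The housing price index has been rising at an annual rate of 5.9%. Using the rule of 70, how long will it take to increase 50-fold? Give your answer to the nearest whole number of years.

around 67 years

One doubling takes 70/5.9 = 11.86 years.
Reaching 50× takes log₂(50) ≈ 5.64 doublings.
5.64 × 11.86 ≈ 67 years.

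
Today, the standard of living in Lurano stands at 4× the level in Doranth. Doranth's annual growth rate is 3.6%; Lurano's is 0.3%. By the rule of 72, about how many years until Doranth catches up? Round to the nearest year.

approximately 44 years

What matters is the difference: 3.3 pp.
Rule of 72 on the gap: the ratio halves every 72/3.3 ≈ 21.82 years.
A 4× gap closes after 2 halvings: 2 × 21.82 ≈ 44 years.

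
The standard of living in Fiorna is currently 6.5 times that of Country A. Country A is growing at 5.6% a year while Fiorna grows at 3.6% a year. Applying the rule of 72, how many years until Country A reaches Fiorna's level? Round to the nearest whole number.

Country A gains on Fiorna at 5.6% − 3.6% = 2 points a year.
At that relative rate the gap halves every 72/2 ≈ 36.00 years.
A 6.5 times gap takes log₂(6.5) ≈ 2.70 halvings to close: 2.70 × 36.00 ≈ 97 years.

around 97 years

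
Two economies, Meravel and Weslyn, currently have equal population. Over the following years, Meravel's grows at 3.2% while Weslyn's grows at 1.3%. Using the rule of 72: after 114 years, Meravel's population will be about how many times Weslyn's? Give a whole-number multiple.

Only the 1.9-point difference matters.
72/1.9 ≈ 37.89 years per doubling of the ratio; 114 years gives 3.01 doublings, so ≈ 8×.

8 times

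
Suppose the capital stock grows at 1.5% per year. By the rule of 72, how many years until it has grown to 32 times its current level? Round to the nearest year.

about 240 years

At 1.5% it doubles every 72/1.5 ≈ 48.00 years.
32× is 5 doublings, so 5 × 48.00 ≈ 240 years.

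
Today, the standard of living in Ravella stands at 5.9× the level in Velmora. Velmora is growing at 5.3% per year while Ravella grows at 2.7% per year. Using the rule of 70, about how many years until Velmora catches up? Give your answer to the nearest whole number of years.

about 69 years

Velmora gains on Ravella at 5.3% − 2.7% = 2.6 points a year.
At that relative rate the gap halves every 70/2.6 ≈ 26.92 years.
A 5.9× gap takes log₂(5.9) ≈ 2.56 halvings to close: 2.56 × 26.92 ≈ 69 years.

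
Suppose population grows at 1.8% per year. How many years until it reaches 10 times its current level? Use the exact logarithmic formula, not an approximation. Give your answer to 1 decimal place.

129.1 years

t = ln(10) / ln(1 + 0.018) = 2.3026 / 0.017840 ≈ 129.07.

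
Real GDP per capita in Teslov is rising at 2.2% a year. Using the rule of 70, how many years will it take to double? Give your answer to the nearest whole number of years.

Doubling time ≈ 70 / 2.2 = 31.82 years.

approximately 32 years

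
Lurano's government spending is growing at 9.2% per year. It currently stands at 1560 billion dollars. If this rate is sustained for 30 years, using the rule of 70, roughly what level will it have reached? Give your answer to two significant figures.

about 24000 billion dollars

It doubles every 70/9.2 ≈ 7.61 years, so 30 years is 3.94 doublings.
2^3.94 ≈ 15.35; 1560 × 15.35 ≈ 24000 billion dollars.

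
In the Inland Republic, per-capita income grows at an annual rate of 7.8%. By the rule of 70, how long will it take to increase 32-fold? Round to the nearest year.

One doubling takes 70/7.8 = 8.97 years.
Getting to 32× needs 5 doublings: 5 × 8.97 ≈ 45 years.

about 45 years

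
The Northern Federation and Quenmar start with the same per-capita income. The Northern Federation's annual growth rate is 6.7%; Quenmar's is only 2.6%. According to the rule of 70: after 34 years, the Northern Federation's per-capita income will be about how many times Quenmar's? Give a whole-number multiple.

the Northern Federation pulls ahead at 4.1 pp per year, so the ratio doubles every 70/4.1 ≈ 17.07 years.
In 34 years that's 1.99 doublings: 2^1.99 ≈ 4.

≈ 4 times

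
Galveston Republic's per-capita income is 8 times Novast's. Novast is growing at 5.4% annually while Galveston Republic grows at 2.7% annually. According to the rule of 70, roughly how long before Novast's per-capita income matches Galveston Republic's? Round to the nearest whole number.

The growth-rate gap is 5.4% − 2.7% = 2.7 percentage points.
So the ratio between them halves every 70/2.7 ≈ 25.93 years.
An 8 times gap closes after 3 halvings: 3 × 25.93 ≈ 78 years.

≈ 78 years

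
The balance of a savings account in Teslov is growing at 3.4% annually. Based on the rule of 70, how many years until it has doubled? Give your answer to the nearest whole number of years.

approximately 21 years

Doubling time ≈ 70 / 3.4 = 20.59 years.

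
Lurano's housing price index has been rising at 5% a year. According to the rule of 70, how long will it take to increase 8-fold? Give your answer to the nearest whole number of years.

42 years

One doubling takes 70/5 = 14.00 years.
Getting to 8× needs 3 doublings: 3 × 14.00 ≈ 42 years.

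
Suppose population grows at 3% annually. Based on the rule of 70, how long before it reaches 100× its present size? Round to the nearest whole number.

At 3% it doubles every 70/3 ≈ 23.33 years.
100× is log₂ 100 ≈ 6.64 doublings, so ≈ 6.64 × 23.33 = 155 years.

about 155 years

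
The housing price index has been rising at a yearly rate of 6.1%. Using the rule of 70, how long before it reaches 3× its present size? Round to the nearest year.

Doubling time ≈ 70/6.1 = 11.48 years.
3× is log₂ 3 ≈ 1.58 doublings, so ≈ 1.58 × 11.48 = 18 years.

≈ 18 years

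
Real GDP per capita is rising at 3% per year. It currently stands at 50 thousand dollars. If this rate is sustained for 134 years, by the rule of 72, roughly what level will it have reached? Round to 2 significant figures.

Doubling time ≈ 72/3 = 24.00 years.
134 years is 134/24.00 ≈ 5.58 doublings, a factor of 2^5.58 ≈ 47.84.
50 × 47.84 ≈ 2400 thousand dollars.

≈ 2400 thousand dollars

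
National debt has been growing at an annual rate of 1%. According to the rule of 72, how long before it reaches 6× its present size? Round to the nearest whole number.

Doubling time ≈ 72/1 = 72.00 years.
Reaching 6× takes log₂(6) ≈ 2.58 doublings.
2.58 × 72.00 ≈ 186 years.

around 186 years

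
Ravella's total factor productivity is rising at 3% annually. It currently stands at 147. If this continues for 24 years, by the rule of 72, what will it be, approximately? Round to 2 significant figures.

≈ 290

It doubles every 72/3 ≈ 24.00 years, so 24 years is 1.00 doublings.
2^1.00 ≈ 2.00; 147 × 2.00 ≈ 290.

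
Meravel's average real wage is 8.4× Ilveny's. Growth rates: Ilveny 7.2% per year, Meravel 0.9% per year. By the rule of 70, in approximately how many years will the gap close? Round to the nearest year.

The growth-rate gap is 7.2% − 0.9% = 6.3 percentage points.
So the ratio between them halves every 70/6.3 ≈ 11.11 years.
An 8.4× gap takes log₂(8.4) ≈ 3.07 halvings to close: 3.07 × 11.11 ≈ 34 years.

34 years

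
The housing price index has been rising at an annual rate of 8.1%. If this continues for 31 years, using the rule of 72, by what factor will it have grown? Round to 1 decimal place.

Doubling time ≈ 72/8.1 = 8.89 years.
31 years / 8.89 ≈ 3.49 doublings → factor 2^3.49 ≈ 11.2.

around 11.2 times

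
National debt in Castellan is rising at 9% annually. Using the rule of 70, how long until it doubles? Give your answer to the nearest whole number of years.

about 8 years

70/9 ≈ 7.78, so it doubles roughly every 8 years.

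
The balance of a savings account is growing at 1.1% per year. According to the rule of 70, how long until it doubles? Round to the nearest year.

70/1.1 ≈ 63.64, so it doubles roughly every 64 years.

≈ 64 years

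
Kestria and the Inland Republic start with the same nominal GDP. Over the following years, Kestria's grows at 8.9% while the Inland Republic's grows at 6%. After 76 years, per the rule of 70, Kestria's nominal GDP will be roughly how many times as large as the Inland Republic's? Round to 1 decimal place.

Only the 2.9-point difference matters.
70/2.9 ≈ 24.14 years per doubling of the ratio; 76 years gives 3.15 doublings, so ≈ 8.9×.

roughly 8.9 times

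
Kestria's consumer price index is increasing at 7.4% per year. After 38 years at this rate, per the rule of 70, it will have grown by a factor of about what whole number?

Doubling time ≈ 70/7.4 = 9.46 years.
38/9.46 ≈ 4 doublings, so about 2^4 = 16×.

about 16 times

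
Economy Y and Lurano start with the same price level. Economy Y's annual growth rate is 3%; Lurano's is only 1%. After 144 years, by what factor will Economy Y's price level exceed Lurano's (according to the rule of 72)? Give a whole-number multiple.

about 16 times

Economy Y pulls ahead at 2 pp per year, so the ratio doubles every 72/2 ≈ 36.00 years.
In 144 years that's 4.00 doublings: 2^4.00 ≈ 16.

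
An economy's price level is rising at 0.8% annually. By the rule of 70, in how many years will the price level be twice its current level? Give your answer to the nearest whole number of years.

Doubling time ≈ 70 / 0.8 = 87.50 years.

around 88 years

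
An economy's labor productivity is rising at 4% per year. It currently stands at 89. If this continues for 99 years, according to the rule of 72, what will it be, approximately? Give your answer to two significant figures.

It doubles every 72/4 ≈ 18.00 years, so 99 years is 5.50 doublings.
2^5.50 ≈ 45.25; 89 × 45.25 ≈ 4000.

around 4000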